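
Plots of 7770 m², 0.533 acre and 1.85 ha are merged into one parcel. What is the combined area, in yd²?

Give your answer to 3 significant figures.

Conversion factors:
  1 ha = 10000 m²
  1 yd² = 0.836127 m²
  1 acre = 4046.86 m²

3.40×10⁴ yd²

7770 m² (already m²)
0.533 acre × 4046.86 → 2156.98 m²
1.85 ha × 10000 → 18500 m²
Sum: 7770 + 2156.98 + 18500 = 28427 m²
In yd²: 28427 / 0.836127 = 33998.4 yd²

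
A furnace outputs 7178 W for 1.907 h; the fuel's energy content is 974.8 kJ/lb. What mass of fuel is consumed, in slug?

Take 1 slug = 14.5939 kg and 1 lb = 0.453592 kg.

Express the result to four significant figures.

1.571 slug

1.907 h → 6865.2 s
E = P × t = 7178 × 6865.2 = 4.92784×10⁷ J
974.8 kJ/lb → 2.14907×10⁶ J/kg
m = E / e_s = 4.92784×10⁷ / 2.14907×10⁶ = 22.9301 kg
In slug: 22.9301 / 14.5939 = 1.57121 slug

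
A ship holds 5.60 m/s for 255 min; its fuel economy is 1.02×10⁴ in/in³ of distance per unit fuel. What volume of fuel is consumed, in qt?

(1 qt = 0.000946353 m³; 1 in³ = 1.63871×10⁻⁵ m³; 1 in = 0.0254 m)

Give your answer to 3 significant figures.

5.73 qt

255 min → 15300 s
d = v × t = 5.6 × 15300 = 85680 m
1.02×10⁴ in/in³ → 1.581×10⁷ m/m³
V = d / (distance per unit fuel) = 85680 / 1.581×10⁷ = 0.00541935 m³
In qt: 0.00541935 / 0.000946353 = 5.72656 qt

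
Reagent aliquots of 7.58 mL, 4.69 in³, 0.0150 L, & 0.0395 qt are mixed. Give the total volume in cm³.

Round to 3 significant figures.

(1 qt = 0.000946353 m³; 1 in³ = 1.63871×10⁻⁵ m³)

7.58 mL × 10⁻⁶ = 7.58×10⁻⁶ m³
4.69 in³ × 1.63871×10⁻⁵ = 7.68555×10⁻⁵ m³
0.0150 L × 0.001 = 1.5×10⁻⁵ m³
0.0395 qt × 0.000946353 = 3.73809×10⁻⁵ m³
Total: 7.58×10⁻⁶ + 7.68555×10⁻⁵ + 1.5×10⁻⁵ + 3.73809×10⁻⁵ = 1.36816×10⁻⁴ m³
In cm³: 1.36816×10⁻⁴ / 10⁻⁶ = 136.816 cm³

137 cm³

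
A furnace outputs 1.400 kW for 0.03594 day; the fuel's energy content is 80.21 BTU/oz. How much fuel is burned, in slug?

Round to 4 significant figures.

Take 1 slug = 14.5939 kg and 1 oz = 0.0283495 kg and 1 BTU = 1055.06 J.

0.09979 slug

1.400 kW → 1400 W
0.03594 day → 3105.22 s
E = P × t = 1400 × 3105.22 = 4.34731×10⁶ J
80.21 BTU/oz → 2.98511×10⁶ J/kg
m = E / e_s = 4.34731×10⁶ / 2.98511×10⁶ = 1.45633 kg
In slug: 1.45633 / 14.5939 = 0.0997903 slug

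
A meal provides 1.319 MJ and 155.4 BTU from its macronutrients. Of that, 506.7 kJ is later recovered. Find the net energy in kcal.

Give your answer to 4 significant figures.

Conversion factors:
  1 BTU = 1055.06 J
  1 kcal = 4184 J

1.319 MJ × 1000000 = 1.319×10⁶ J
155.4 BTU × 1055.06 = 163956 J
506.7 kJ × 1000 = 506700 J
Net: 1.319×10⁶ + 163956 − 506700 = 976256 J
In kcal: 976256 / 4184 = 233.331 kcal

233.3 kcal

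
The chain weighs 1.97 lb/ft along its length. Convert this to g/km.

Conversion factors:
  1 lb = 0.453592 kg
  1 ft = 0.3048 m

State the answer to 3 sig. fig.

2.93×10⁶ g/km

1.97 lb/ft × 0.453592 kg/lb ÷ 0.3048 m/ft = 2.93168 kg/m
2.93168 kg/m ÷ 0.001 kg/g × 1000 m/km = 2.93168×10⁶ g/km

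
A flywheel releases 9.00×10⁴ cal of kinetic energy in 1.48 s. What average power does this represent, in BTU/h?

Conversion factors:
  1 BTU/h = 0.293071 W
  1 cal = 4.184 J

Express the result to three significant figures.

8.68×10⁵ BTU/h

9.00×10⁴ cal × 4.184 → 376560 J
P = E / t = 376560 J / 1.48 s = 254432 W
254432 W ÷ (0.293071 W/BTU/h) = 868158 BTU/h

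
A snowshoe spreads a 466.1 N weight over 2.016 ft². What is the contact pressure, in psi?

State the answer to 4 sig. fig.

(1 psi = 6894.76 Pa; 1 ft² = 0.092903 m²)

2.016 ft² × 0.092903 → 0.187292 m²
P = F / A = 466.1 N / 0.187292 m² = 2488.63 Pa
2488.63 Pa ÷ (6894.76 Pa/psi) = 0.360945 psi

0.3609 psi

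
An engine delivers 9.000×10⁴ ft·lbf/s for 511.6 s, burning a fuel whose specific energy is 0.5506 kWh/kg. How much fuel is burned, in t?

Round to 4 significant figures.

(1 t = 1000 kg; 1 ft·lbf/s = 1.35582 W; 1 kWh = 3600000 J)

0.03149 t

9.000×10⁴ ft·lbf/s → 122024 W
E = P × t = 122024 × 511.6 = 6.24275×10⁷ J
0.5506 kWh/kg → 1.98216×10⁶ J/kg
m = E / e_s = 6.24275×10⁷ / 1.98216×10⁶ = 31.4947 kg
In t: 31.4947 / 1000 = 0.0314947 t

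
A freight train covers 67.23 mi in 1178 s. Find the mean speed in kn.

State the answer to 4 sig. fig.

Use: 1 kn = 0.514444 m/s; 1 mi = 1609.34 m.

67.23 mi × 1609.34 = 108196 m
v = d / t = 108196 m / 1178 s = 91.8472 m/s
91.8472 m/s ÷ (0.514444 m/s/kn) = 178.537 kn

178.5 kn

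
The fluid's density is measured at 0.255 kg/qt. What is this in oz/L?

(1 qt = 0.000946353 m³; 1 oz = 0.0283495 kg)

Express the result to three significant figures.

9.50 oz/L

0.255 kg/qt ÷ 0.000946353 m³/qt = 269.455 kg/m³
269.455 kg/m³ ÷ 0.0283495 kg/oz × 0.001 m³/L = 9.50475 oz/L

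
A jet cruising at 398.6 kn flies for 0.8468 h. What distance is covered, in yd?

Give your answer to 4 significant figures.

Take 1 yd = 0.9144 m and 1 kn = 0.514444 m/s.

398.6 kn × 0.514444 = 205.057 m/s
0.8468 h × 3600 = 3048.48 s
d = v × t = 205.057 m/s × 3048.48 s = 625112 m
625112 m ÷ (0.9144 m/yd) = 683631 yd

6.836×10⁵ yd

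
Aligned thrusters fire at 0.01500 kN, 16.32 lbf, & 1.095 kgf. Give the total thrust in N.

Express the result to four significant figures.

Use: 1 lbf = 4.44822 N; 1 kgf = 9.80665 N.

0.01500 kN × 1000 → 15 N
16.32 lbf × 4.44822 → 72.595 N
1.095 kgf × 9.80665 → 10.7383 N
Total: 15 + 72.595 + 10.7383 = 98.3333 N

98.33 N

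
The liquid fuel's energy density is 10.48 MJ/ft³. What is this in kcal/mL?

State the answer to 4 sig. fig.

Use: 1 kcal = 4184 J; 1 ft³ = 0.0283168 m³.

0.08846 kcal/mL

10.48 MJ/ft³ × 1000000 J/MJ ÷ 0.0283168 m³/ft³ = 3.70098×10⁸ J/m³
3.70098×10⁸ J/m³ ÷ 4184 J/kcal × 10⁻⁶ m³/mL = 0.0884555 kcal/mL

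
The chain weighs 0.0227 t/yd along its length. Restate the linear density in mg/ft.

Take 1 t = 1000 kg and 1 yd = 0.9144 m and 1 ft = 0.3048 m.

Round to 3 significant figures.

7.57×10⁶ mg/ft

0.0227 t/yd × 1000 kg/t ÷ 0.9144 m/yd = 24.825 kg/m
24.825 kg/m ÷ 10⁻⁶ kg/mg × 0.3048 m/ft = 7.56666×10⁶ mg/ft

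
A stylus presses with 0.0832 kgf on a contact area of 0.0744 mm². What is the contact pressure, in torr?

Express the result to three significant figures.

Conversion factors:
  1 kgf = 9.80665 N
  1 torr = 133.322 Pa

0.0832 kgf × 9.80665 → 0.815913 N
0.0744 mm² × 10⁻⁶ → 7.44×10⁻⁸ m²
P = F / A = 0.815913 N / 7.44×10⁻⁸ m² = 1.09666×10⁷ Pa
1.09666×10⁷ Pa ÷ (133.322 Pa/torr) = 82256.5 torr

8.23×10⁴ torr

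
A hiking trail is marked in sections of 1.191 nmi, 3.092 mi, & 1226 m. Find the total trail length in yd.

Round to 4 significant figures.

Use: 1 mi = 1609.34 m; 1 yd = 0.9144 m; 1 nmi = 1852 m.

9195 yd

1.191 nmi × 1852 = 2205.73 m
3.092 mi × 1609.34 = 4976.08 m
1226 m (already m)
Combined: 2205.73 + 4976.08 + 1226 = 8407.81 m
In yd: 8407.81 / 0.9144 = 9194.89 yd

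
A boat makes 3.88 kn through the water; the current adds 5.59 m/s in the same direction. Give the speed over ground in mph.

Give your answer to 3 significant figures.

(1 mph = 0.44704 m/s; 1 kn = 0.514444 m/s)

17.0 mph

3.88 kn × 0.514444 → 1.99604 m/s
5.59 m/s (already m/s)
Combined: 1.99604 + 5.59 = 7.58604 m/s
In mph: 7.58604 / 0.44704 = 16.9695 mph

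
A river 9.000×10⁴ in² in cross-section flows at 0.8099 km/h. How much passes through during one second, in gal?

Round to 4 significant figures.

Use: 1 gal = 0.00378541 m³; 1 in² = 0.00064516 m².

3451 gal

0.8099 km/h × (1/3.6) → 0.224972 m/s
9.000×10⁴ in² × 0.00064516 → 58.0644 m²
V = v × A × t = 0.224972 m/s × 58.0644 m² × 1 s = 13.0629 m³
13.0629 m³ ÷ (0.00378541 m³/gal) = 3450.85 gal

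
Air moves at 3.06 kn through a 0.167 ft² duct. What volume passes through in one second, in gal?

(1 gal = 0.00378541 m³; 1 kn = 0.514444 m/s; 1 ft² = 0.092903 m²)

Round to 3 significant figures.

3.06 kn × 0.514444 = 1.5742 m/s
0.167 ft² × 0.092903 = 0.0155148 m²
V = v × A × t = 1.5742 m/s × 0.0155148 m² × 1 s = 0.0244234 m³
0.0244234 m³ ÷ (0.00378541 m³/gal) = 6.45198 gal

6.45 gal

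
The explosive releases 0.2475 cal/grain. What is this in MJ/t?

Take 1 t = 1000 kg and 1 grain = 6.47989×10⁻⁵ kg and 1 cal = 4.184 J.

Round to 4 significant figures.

0.2475 cal/grain × 4.184 J/cal ÷ 6.47989×10⁻⁵ kg/grain = 15980.8 J/kg
15980.8 J/kg ÷ 1000000 J/MJ × 1000 kg/t = 15.9808 MJ/t

15.98 MJ/t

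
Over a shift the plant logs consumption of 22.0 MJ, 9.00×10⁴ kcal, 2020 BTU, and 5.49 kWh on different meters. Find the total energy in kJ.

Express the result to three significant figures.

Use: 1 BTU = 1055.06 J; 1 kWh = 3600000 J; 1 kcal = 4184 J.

22.0 MJ × 1000000 = 2.2×10⁷ J
9.00×10⁴ kcal × 4184 = 3.7656×10⁸ J
2020 BTU × 1055.06 = 2.13122×10⁶ J
5.49 kWh × 3600000 = 1.9764×10⁷ J
Sum: 2.2×10⁷ + 3.7656×10⁸ + 2.13122×10⁶ + 1.9764×10⁷ = 4.20455×10⁸ J
In kJ: 4.20455×10⁸ / 1000 = 420455 kJ

4.20×10⁵ kJ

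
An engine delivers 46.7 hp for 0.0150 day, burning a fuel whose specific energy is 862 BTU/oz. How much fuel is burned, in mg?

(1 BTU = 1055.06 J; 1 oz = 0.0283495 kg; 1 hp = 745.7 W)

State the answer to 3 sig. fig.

1.41×10⁶ mg

46.7 hp → 34824.2 W
0.0150 day → 1296 s
E = P × t = 34824.2 × 1296 = 4.51322×10⁷ J
862 BTU/oz → 3.20803×10⁷ J/kg
m = E / e_s = 4.51322×10⁷ / 3.20803×10⁷ = 1.40685 kg
In mg: 1.40685 / 10⁻⁶ = 1.40685×10⁶ mg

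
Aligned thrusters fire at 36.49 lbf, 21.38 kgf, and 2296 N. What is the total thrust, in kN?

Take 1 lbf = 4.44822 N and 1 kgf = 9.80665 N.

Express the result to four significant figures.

2.668 kN

36.49 lbf × 4.44822 = 162.316 N
21.38 kgf × 9.80665 = 209.666 N
2296 N (already N)
Total: 162.316 + 209.666 + 2296 = 2667.98 N
In kN: 2667.98 / 1000 = 2.66798 kN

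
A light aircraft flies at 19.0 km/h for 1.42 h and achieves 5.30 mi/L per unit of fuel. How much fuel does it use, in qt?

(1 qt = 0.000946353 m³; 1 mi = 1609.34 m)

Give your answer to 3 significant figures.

3.34 qt

19.0 km/h → 5.27778 m/s
1.42 h → 5112 s
d = v × t = 5.27778 × 5112 = 26980 m
5.30 mi/L → 8.5295×10⁶ m/m³
V = d / (distance per unit fuel) = 26980 / 8.5295×10⁶ = 0.00316314 m³
In qt: 0.00316314 / 0.000946353 = 3.34245 qt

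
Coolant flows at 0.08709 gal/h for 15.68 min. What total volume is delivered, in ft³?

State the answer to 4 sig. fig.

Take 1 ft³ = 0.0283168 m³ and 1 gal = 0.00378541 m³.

0.003043 ft³

0.08709 gal/h → 9.15754×10⁻⁸ m³/s
15.68 min → 940.8 s
V = Q × t = 9.15754×10⁻⁸ × 940.8 = 8.61541×10⁻⁵ m³
In ft³: 8.61541×10⁻⁵ / 0.0283168 = 0.00304251 ft³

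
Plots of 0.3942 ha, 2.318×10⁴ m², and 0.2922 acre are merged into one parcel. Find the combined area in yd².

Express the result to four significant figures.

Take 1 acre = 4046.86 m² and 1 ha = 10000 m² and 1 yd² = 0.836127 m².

0.3942 ha × 10000 = 3942 m²
2.318×10⁴ m² (already m²)
0.2922 acre × 4046.86 = 1182.49 m²
Sum: 3942 + 23180 + 1182.49 = 28304.5 m²
In yd²: 28304.5 / 0.836127 = 33851.9 yd²

3.385×10⁴ yd²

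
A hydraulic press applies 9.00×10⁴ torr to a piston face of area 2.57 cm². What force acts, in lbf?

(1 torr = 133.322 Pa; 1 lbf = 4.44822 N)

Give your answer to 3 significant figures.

693 lbf

9.00×10⁴ torr × 133.322 → 1.1999×10⁷ Pa
2.57 cm² × 0.0001 → 2.57×10⁻⁴ m²
F = P × A = 1.1999×10⁷ Pa × 2.57×10⁻⁴ m² = 3083.74 N
3083.74 N ÷ (4.44822 N/lbf) = 693.253 lbf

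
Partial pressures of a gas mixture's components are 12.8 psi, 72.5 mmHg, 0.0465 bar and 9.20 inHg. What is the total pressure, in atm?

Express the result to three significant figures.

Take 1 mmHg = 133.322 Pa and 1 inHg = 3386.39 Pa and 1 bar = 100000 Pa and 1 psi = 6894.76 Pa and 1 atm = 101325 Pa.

12.8 psi × 6894.76 = 88252.9 Pa
72.5 mmHg × 133.322 = 9665.84 Pa
0.0465 bar × 100000 = 4650 Pa
9.20 inHg × 3386.39 = 31154.8 Pa
Total: 88252.9 + 9665.84 + 4650 + 31154.8 = 133724 Pa
In atm: 133724 / 101325 = 1.31975 atm

1.32 atm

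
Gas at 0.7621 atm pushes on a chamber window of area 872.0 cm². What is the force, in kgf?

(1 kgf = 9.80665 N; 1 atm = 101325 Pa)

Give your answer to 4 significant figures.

0.7621 atm × 101325 = 77219.8 Pa
872.0 cm² × 0.0001 = 0.0872 m²
F = P × A = 77219.8 Pa × 0.0872 m² = 6733.57 N
6733.57 N ÷ (9.80665 N/kgf) = 686.633 kgf

686.6 kgf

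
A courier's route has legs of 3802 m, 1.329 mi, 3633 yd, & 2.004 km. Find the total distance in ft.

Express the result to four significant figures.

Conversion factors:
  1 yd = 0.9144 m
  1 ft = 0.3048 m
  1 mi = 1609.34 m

3.696×10⁴ ft

3802 m (already m)
1.329 mi × 1609.34 = 2138.81 m
3633 yd × 0.9144 = 3322.02 m
2.004 km × 1000 = 2004 m
Combined: 3802 + 2138.81 + 3322.02 + 2004 = 11266.8 m
In ft: 11266.8 / 0.3048 = 36964.6 ft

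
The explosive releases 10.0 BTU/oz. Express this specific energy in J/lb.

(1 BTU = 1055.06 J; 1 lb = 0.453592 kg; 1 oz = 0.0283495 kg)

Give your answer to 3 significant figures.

1.69×10⁵ J/lb

10.0 BTU/oz × 1055.06 J/BTU ÷ 0.0283495 kg/oz = 372162 J/kg
372162 J/kg × 0.453592 kg/lb = 168810 J/lb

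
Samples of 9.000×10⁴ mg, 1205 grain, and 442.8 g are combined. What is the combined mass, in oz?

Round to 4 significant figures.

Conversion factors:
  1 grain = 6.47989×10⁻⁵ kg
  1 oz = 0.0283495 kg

21.55 oz

9.000×10⁴ mg × 10⁻⁶ = 0.09 kg
1205 grain × 6.47989×10⁻⁵ = 0.0780827 kg
442.8 g × 0.001 = 0.4428 kg
Total: 0.09 + 0.0780827 + 0.4428 = 0.610883 kg
In oz: 0.610883 / 0.0283495 = 21.5483 oz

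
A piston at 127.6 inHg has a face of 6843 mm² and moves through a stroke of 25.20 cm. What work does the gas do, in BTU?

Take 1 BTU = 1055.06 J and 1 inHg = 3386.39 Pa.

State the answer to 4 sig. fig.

127.6 inHg → 432103 Pa
6843 mm² → 0.006843 m²
F = P × A = 432103 × 0.006843 = 2956.88 N
25.20 cm → 0.252 m
W = F × d = 2956.88 × 0.252 = 745.134 J
In BTU: 745.134 / 1055.06 = 0.706248 BTU

0.7062 BTU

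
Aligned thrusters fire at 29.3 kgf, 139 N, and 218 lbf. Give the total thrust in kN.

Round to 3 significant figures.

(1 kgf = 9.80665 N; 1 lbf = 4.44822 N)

29.3 kgf × 9.80665 = 287.335 N
139 N (already N)
218 lbf × 4.44822 = 969.712 N
Total: 287.335 + 139 + 969.712 = 1396.05 N
In kN: 1396.05 / 1000 = 1.39605 kN

1.40 kN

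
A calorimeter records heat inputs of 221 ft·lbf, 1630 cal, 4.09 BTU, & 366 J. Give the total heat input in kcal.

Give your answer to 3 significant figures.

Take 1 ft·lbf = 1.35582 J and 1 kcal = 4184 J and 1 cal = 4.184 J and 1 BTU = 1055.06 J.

2.82 kcal

221 ft·lbf × 1.35582 → 299.636 J
1630 cal × 4.184 → 6819.92 J
4.09 BTU × 1055.06 → 4315.2 J
366 J (already J)
Combined: 299.636 + 6819.92 + 4315.2 + 366 = 11800.8 J
In kcal: 11800.8 / 4184 = 2.82046 kcal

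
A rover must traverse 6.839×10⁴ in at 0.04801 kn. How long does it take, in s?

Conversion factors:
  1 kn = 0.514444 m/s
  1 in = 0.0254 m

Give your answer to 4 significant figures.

7.033×10⁴ s

6.839×10⁴ in × 0.0254 = 1737.11 m
0.04801 kn × 0.514444 = 0.0246985 m/s
t = d / v = 1737.11 m / 0.0246985 m/s = 70332.6 s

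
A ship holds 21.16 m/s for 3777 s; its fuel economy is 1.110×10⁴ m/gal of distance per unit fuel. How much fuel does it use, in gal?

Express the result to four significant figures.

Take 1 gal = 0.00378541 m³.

7.200 gal

d = v × t = 21.16 × 3777 = 79921.3 m
1.110×10⁴ m/gal → 2.93231×10⁶ m/m³
V = d / (distance per unit fuel) = 79921.3 / 2.93231×10⁶ = 0.0272554 m³
In gal: 0.0272554 / 0.00378541 = 7.20012 gal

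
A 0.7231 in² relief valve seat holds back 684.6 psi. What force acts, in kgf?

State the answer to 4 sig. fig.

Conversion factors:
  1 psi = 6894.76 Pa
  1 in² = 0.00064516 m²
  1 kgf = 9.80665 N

224.5 kgf

684.6 psi × 6894.76 = 4.72015×10⁶ Pa
0.7231 in² × 0.00064516 = 4.66515×10⁻⁴ m²
F = P × A = 4.72015×10⁶ Pa × 4.66515×10⁻⁴ m² = 2202.02 N
2202.02 N ÷ (9.80665 N/kgf) = 224.544 kgf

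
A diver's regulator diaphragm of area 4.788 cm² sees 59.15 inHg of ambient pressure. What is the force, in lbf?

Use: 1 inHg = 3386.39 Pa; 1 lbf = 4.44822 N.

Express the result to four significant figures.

21.56 lbf

59.15 inHg × 3386.39 → 200305 Pa
4.788 cm² × 0.0001 → 4.788×10⁻⁴ m²
F = P × A = 200305 Pa × 4.788×10⁻⁴ m² = 95.906 N
95.906 N ÷ (4.44822 N/lbf) = 21.5605 lbf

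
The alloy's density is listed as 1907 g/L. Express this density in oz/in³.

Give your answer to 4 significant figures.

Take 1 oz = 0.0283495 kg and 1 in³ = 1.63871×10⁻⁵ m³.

1907 g/L × 0.001 kg/g ÷ 0.001 m³/L = 1907 kg/m³
1907 kg/m³ ÷ 0.0283495 kg/oz × 1.63871×10⁻⁵ m³/in³ = 1.10232 oz/in³

1.102 oz/in³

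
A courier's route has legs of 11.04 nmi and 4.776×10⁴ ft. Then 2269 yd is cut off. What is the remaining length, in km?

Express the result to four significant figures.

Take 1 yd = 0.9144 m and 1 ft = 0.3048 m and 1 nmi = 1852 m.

11.04 nmi × 1852 = 20446.1 m
4.776×10⁴ ft × 0.3048 = 14557.2 m
2269 yd × 0.9144 = 2074.77 m
Result: 20446.1 + 14557.2 − 2074.77 = 32928.5 m
In km: 32928.5 / 1000 = 32.9285 km

32.93 km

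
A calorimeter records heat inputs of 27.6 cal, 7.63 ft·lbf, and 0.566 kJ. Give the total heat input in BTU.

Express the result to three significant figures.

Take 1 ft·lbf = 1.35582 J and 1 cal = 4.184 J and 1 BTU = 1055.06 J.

0.656 BTU

27.6 cal × 4.184 → 115.478 J
7.63 ft·lbf × 1.35582 → 10.3449 J
0.566 kJ × 1000 → 566 J
Combined: 115.478 + 10.3449 + 566 = 691.823 J
In BTU: 691.823 / 1055.06 = 0.655719 BTU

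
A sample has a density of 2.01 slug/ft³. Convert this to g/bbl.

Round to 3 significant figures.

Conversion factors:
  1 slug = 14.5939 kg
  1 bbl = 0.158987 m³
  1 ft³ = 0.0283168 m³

2.01 slug/ft³ × 14.5939 kg/slug ÷ 0.0283168 m³/ft³ = 1035.91 kg/m³
1035.91 kg/m³ ÷ 0.001 kg/g × 0.158987 m³/bbl = 164696 g/bbl

1.65×10⁵ g/bbl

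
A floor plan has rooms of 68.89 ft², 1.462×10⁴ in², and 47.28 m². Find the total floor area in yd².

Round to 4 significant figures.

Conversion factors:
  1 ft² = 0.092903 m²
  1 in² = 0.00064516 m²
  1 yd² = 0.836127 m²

75.48 yd²

68.89 ft² × 0.092903 → 6.40009 m²
1.462×10⁴ in² × 0.00064516 → 9.43224 m²
47.28 m² (already m²)
Total: 6.40009 + 9.43224 + 47.28 = 63.1123 m²
In yd²: 63.1123 / 0.836127 = 75.4817 yd²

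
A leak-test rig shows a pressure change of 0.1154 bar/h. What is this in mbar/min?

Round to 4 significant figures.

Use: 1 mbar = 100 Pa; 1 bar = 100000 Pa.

0.1154 bar/h × 100000 Pa/bar ÷ 3600 s/h = 3.20556 Pa/s
3.20556 Pa/s ÷ 100 Pa/mbar × 60 s/min = 1.92334 mbar/min

1.923 mbar/min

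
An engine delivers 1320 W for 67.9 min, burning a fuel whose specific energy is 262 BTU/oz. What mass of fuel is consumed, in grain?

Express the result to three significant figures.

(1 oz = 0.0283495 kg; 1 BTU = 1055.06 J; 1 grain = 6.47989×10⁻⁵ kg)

67.9 min → 4074 s
E = P × t = 1320 × 4074 = 5.37768×10⁶ J
262 BTU/oz → 9.75064×10⁶ J/kg
m = E / e_s = 5.37768×10⁶ / 9.75064×10⁶ = 0.551521 kg
In grain: 0.551521 / 6.47989×10⁻⁵ = 8511.27 grain

8510 grain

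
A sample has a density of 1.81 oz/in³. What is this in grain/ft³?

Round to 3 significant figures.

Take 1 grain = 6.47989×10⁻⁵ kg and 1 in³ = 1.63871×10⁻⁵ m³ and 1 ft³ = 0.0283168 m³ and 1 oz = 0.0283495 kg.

1.81 oz/in³ × 0.0283495 kg/oz ÷ 1.63871×10⁻⁵ m³/in³ = 3131.28 kg/m³
3131.28 kg/m³ ÷ 6.47989×10⁻⁵ kg/grain × 0.0283168 m³/ft³ = 1.36835×10⁶ grain/ft³

1.37×10⁶ grain/ft³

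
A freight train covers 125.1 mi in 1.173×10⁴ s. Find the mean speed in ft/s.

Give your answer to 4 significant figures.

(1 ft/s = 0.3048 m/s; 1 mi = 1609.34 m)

125.1 mi × 1609.34 = 201328 m
v = d / t = 201328 m / 11730 s = 17.1635 m/s
17.1635 m/s ÷ (0.3048 m/s/ft/s) = 56.3107 ft/s

56.31 ft/s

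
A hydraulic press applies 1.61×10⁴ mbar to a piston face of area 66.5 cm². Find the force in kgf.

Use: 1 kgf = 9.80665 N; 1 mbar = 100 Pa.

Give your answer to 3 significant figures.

1.61×10⁴ mbar × 100 = 1.61×10⁶ Pa
66.5 cm² × 0.0001 = 0.00665 m²
F = P × A = 1.61×10⁶ Pa × 0.00665 m² = 10706.5 N
10706.5 N ÷ (9.80665 N/kgf) = 1091.76 kgf

1090 kgf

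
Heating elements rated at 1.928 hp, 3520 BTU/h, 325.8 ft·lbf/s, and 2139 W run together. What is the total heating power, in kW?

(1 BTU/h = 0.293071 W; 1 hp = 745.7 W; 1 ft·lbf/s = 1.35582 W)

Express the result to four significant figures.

1.928 hp × 745.7 → 1437.71 W
3520 BTU/h × 0.293071 → 1031.61 W
325.8 ft·lbf/s × 1.35582 → 441.726 W
2139 W (already W)
Combined: 1437.71 + 1031.61 + 441.726 + 2139 = 5050.05 W
In kW: 5050.05 / 1000 = 5.05005 kW

5.050 kW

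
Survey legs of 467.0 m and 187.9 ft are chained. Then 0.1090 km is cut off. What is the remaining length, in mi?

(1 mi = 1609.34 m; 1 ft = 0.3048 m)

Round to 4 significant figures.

467.0 m (already m)
187.9 ft × 0.3048 = 57.2719 m
0.1090 km × 1000 = 109 m
Net: 467 + 57.2719 − 109 = 415.272 m
In mi: 415.272 / 1609.34 = 0.258039 mi

0.2580 mi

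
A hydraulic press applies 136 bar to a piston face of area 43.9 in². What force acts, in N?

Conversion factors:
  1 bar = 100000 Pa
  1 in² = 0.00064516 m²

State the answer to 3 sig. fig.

3.85×10⁵ N

136 bar × 100000 → 1.36×10⁷ Pa
43.9 in² × 0.00064516 → 0.0283225 m²
F = P × A = 1.36×10⁷ Pa × 0.0283225 m² = 385186 N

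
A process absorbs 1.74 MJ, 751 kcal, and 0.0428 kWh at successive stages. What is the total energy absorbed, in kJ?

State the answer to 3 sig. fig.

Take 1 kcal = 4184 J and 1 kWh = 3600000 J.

5040 kJ

1.74 MJ × 1000000 = 1.74×10⁶ J
751 kcal × 4184 = 3.14218×10⁶ J
0.0428 kWh × 3600000 = 154080 J
Total: 1.74×10⁶ + 3.14218×10⁶ + 154080 = 5.03626×10⁶ J
In kJ: 5.03626×10⁶ / 1000 = 5036.26 kJ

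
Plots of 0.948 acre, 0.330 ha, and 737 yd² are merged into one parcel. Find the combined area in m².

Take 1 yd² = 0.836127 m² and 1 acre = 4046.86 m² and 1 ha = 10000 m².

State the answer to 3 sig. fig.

0.948 acre × 4046.86 → 3836.42 m²
0.330 ha × 10000 → 3300 m²
737 yd² × 0.836127 → 616.226 m²
Total: 3836.42 + 3300 + 616.226 = 7752.65 m²

7750 m²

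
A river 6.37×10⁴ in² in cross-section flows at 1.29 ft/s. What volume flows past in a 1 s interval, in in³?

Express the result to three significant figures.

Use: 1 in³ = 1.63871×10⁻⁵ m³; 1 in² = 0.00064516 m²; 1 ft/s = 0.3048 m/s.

1.29 ft/s × 0.3048 → 0.393192 m/s
6.37×10⁴ in² × 0.00064516 → 41.0967 m²
V = v × A × t = 0.393192 m/s × 41.0967 m² × 1 s = 16.1589 m³
16.1589 m³ ÷ (1.63871×10⁻⁵ m³/in³) = 986074 in³

9.86×10⁵ in³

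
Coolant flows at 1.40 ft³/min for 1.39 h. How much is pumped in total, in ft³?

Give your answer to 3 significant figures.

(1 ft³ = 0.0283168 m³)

117 ft³

1.40 ft³/min → 6.60725×10⁻⁴ m³/s
1.39 h → 5004 s
V = Q × t = 6.60725×10⁻⁴ × 5004 = 3.30627 m³
In ft³: 3.30627 / 0.0283168 = 116.76 ft³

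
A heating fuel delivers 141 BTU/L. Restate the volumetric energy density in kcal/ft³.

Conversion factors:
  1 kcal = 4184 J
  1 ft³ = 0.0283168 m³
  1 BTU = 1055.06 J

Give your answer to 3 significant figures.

141 BTU/L × 1055.06 J/BTU ÷ 0.001 m³/L = 1.48763×10⁸ J/m³
1.48763×10⁸ J/m³ ÷ 4184 J/kcal × 0.0283168 m³/ft³ = 1006.81 kcal/ft³

1010 kcal/ft³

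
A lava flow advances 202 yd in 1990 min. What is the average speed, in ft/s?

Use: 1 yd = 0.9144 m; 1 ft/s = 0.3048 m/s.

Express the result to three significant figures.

202 yd × 0.9144 = 184.709 m
1990 min × 60 = 119400 s
v = d / t = 184.709 m / 119400 s = 0.00154698 m/s
0.00154698 m/s ÷ (0.3048 m/s/ft/s) = 0.00507539 ft/s

0.00508 ft/s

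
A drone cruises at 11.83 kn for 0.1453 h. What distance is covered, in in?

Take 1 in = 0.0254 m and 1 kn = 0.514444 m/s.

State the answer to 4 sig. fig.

11.83 kn × 0.514444 = 6.08587 m/s
0.1453 h × 3600 = 523.08 s
d = v × t = 6.08587 m/s × 523.08 s = 3183.4 m
3183.4 m ÷ (0.0254 m/in) = 125331 in

1.253×10⁵ in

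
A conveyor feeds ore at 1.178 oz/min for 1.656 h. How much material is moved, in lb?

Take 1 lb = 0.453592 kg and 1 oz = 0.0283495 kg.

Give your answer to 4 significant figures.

7.315 lb

1.178 oz/min → 5.56595×10⁻⁴ kg/s
1.656 h → 5961.6 s
m = ṁ × t = 5.56595×10⁻⁴ × 5961.6 = 3.3182 kg
In lb: 3.3182 / 0.453592 = 7.31538 lb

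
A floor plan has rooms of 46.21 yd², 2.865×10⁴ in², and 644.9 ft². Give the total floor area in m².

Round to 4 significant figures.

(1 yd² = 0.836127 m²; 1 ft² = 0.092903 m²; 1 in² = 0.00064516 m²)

117.0 m²

46.21 yd² × 0.836127 = 38.6374 m²
2.865×10⁴ in² × 0.00064516 = 18.4838 m²
644.9 ft² × 0.092903 = 59.9131 m²
Sum: 38.6374 + 18.4838 + 59.9131 = 117.034 m²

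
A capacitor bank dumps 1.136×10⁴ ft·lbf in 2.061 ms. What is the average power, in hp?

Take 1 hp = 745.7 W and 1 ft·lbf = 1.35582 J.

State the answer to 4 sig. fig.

1.002×10⁴ hp

1.136×10⁴ ft·lbf × 1.35582 = 15402.1 J
2.061 ms × 0.001 = 0.002061 s
P = E / t = 15402.1 J / 0.002061 s = 7.47312×10⁶ W
7.47312×10⁶ W ÷ (745.7 W/hp) = 10021.6 hp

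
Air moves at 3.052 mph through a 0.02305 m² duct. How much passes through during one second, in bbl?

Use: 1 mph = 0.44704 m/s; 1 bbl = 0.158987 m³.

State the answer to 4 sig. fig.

3.052 mph × 0.44704 = 1.36437 m/s
V = v × A × t = 1.36437 m/s × 0.02305 m² × 1 s = 0.0314487 m³
0.0314487 m³ ÷ (0.158987 m³/bbl) = 0.197807 bbl

0.1978 bbl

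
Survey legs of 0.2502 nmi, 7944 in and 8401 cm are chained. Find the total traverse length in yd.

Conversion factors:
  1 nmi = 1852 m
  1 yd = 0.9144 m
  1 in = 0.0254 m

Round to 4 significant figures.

819.3 yd

0.2502 nmi × 1852 → 463.37 m
7944 in × 0.0254 → 201.778 m
8401 cm × 0.01 → 84.01 m
Combined: 463.37 + 201.778 + 84.01 = 749.158 m
In yd: 749.158 / 0.9144 = 819.289 yd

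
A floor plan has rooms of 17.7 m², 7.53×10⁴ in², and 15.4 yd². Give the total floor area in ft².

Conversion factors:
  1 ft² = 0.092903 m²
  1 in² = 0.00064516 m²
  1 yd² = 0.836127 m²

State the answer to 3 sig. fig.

17.7 m² (already m²)
7.53×10⁴ in² × 0.00064516 = 48.5805 m²
15.4 yd² × 0.836127 = 12.8764 m²
Sum: 17.7 + 48.5805 + 12.8764 = 79.1569 m²
In ft²: 79.1569 / 0.092903 = 852.038 ft²

852 ft²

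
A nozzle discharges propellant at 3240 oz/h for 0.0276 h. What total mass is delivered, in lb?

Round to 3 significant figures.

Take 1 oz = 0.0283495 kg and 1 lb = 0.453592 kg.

5.59 lb

3240 oz/h → 0.0255146 kg/s
0.0276 h → 99.36 s
m = ṁ × t = 0.0255146 × 99.36 = 2.53513 kg
In lb: 2.53513 / 0.453592 = 5.58901 lb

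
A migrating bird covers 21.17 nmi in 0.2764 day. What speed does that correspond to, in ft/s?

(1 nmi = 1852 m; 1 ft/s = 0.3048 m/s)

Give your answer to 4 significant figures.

5.386 ft/s

21.17 nmi × 1852 = 39206.8 m
0.2764 day × 86400 = 23881 s
v = d / t = 39206.8 m / 23881 s = 1.64176 m/s
1.64176 m/s ÷ (0.3048 m/s/ft/s) = 5.38635 ft/s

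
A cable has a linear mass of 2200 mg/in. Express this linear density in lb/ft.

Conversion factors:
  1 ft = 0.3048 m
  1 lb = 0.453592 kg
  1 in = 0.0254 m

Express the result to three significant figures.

0.0582 lb/ft

2200 mg/in × 10⁻⁶ kg/mg ÷ 0.0254 m/in = 0.0866142 kg/m
0.0866142 kg/m ÷ 0.453592 kg/lb × 0.3048 m/ft = 0.0582021 lb/ft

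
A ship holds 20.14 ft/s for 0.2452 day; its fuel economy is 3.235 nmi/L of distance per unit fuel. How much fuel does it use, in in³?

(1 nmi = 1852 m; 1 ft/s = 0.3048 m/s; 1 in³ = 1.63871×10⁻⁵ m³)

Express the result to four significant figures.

1325 in³

20.14 ft/s → 6.13867 m/s
0.2452 day → 21185.3 s
d = v × t = 6.13867 × 21185.3 = 130050 m
3.235 nmi/L → 5.99122×10⁶ m/m³
V = d / (distance per unit fuel) = 130050 / 5.99122×10⁶ = 0.0217068 m³
In in³: 0.0217068 / 1.63871×10⁻⁵ = 1324.63 in³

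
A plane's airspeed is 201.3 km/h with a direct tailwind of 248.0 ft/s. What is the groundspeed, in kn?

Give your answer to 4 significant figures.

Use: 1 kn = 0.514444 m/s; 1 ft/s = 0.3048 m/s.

255.6 kn

201.3 km/h × (1/3.6) = 55.9167 m/s
248.0 ft/s × 0.3048 = 75.5904 m/s
Sum: 55.9167 + 75.5904 = 131.507 m/s
In kn: 131.507 / 0.514444 = 255.629 kn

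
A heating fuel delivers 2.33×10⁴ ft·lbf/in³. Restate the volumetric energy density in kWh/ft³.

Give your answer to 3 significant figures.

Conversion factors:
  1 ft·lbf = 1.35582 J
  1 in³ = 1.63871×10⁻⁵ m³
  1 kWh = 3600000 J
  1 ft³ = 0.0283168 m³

2.33×10⁴ ft·lbf/in³ × 1.35582 J/ft·lbf ÷ 1.63871×10⁻⁵ m³/in³ = 1.92777×10⁹ J/m³
1.92777×10⁹ J/m³ ÷ 3600000 J/kWh × 0.0283168 m³/ft³ = 15.1634 kWh/ft³

15.2 kWh/ft³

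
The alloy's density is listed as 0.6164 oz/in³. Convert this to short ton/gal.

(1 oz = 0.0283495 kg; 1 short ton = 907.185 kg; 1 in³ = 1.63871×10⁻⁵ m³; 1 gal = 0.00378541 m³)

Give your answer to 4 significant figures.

0.6164 oz/in³ × 0.0283495 kg/oz ÷ 1.63871×10⁻⁵ m³/in³ = 1066.37 kg/m³
1066.37 kg/m³ ÷ 907.185 kg/short ton × 0.00378541 m³/gal = 0.00444964 short ton/gal

0.004450 short ton/gal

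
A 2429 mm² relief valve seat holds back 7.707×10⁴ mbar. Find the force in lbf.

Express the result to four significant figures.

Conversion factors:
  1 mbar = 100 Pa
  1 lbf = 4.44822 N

7.707×10⁴ mbar × 100 → 7.707×10⁶ Pa
2429 mm² × 10⁻⁶ → 0.002429 m²
F = P × A = 7.707×10⁶ Pa × 0.002429 m² = 18720.3 N
18720.3 N ÷ (4.44822 N/lbf) = 4208.49 lbf

4208 lbf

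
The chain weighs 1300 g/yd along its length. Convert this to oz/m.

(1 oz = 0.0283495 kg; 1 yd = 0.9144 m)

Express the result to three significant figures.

50.1 oz/m

1300 g/yd × 0.001 kg/g ÷ 0.9144 m/yd = 1.4217 kg/m
1.4217 kg/m ÷ 0.0283495 kg/oz = 50.149 oz/m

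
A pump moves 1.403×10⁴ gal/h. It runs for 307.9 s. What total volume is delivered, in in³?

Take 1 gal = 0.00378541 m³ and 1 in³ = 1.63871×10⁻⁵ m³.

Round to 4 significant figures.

2.772×10⁵ in³

1.403×10⁴ gal/h → 0.0147526 m³/s
V = Q × t = 0.0147526 × 307.9 = 4.54233 m³
In in³: 4.54233 / 1.63871×10⁻⁵ = 277189 in³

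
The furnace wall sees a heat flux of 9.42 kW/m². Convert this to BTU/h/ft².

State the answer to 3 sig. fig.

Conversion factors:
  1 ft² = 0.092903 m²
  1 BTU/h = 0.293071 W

9.42 kW/m² × 1000 W/kW = 9420 W/m²
9420 W/m² ÷ 0.293071 W/BTU/h × 0.092903 m²/ft² = 2986.12 BTU/h/ft²

2990 BTU/h/ft²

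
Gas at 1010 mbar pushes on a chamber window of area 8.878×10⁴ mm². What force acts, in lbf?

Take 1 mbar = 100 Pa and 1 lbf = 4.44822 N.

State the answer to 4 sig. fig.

2016 lbf

1010 mbar × 100 → 101000 Pa
8.878×10⁴ mm² × 10⁻⁶ → 0.08878 m²
F = P × A = 101000 Pa × 0.08878 m² = 8966.78 N
8966.78 N ÷ (4.44822 N/lbf) = 2015.81 lbf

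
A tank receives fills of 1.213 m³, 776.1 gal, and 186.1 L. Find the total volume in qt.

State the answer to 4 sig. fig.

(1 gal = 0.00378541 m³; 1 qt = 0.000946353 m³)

4583 qt

1.213 m³ (already m³)
776.1 gal × 0.00378541 = 2.93786 m³
186.1 L × 0.001 = 0.1861 m³
Total: 1.213 + 2.93786 + 0.1861 = 4.33696 m³
In qt: 4.33696 / 0.000946353 = 4582.81 qt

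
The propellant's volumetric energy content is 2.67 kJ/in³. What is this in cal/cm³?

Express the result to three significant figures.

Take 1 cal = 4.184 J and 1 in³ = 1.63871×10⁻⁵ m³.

2.67 kJ/in³ × 1000 J/kJ ÷ 1.63871×10⁻⁵ m³/in³ = 1.62933×10⁸ J/m³
1.62933×10⁸ J/m³ ÷ 4.184 J/cal × 10⁻⁶ m³/cm³ = 38.9419 cal/cm³

38.9 cal/cm³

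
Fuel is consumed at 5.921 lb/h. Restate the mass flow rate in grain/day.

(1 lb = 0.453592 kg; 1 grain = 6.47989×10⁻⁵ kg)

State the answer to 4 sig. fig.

5.921 lb/h × 0.453592 kg/lb ÷ 3600 s/h = 7.46033×10⁻⁴ kg/s
7.46033×10⁻⁴ kg/s ÷ 6.47989×10⁻⁵ kg/grain × 86400 s/day = 994728 grain/day

9.947×10⁵ grain/day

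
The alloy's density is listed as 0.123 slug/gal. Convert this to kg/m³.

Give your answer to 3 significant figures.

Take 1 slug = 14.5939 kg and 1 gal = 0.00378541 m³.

474 kg/m³

0.123 slug/gal × 14.5939 kg/slug ÷ 0.00378541 m³/gal = 474.202 kg/m³
474.202 kg/m³  = 474.202 kg/m³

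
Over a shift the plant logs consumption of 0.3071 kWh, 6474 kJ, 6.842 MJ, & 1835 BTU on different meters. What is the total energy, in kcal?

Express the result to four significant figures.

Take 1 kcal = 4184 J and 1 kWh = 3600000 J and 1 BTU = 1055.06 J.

3910 kcal

0.3071 kWh × 3600000 = 1.10556×10⁶ J
6474 kJ × 1000 = 6.474×10⁶ J
6.842 MJ × 1000000 = 6.842×10⁶ J
1835 BTU × 1055.06 = 1.93604×10⁶ J
Total: 1.10556×10⁶ + 6.474×10⁶ + 6.842×10⁶ + 1.93604×10⁶ = 1.63576×10⁷ J
In kcal: 1.63576×10⁷ / 4184 = 3909.56 kcal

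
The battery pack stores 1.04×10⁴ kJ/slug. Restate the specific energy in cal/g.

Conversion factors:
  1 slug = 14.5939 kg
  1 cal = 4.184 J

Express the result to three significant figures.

1.04×10⁴ kJ/slug × 1000 J/kJ ÷ 14.5939 kg/slug = 712627 J/kg
712627 J/kg ÷ 4.184 J/cal × 0.001 kg/g = 170.322 cal/g

170 cal/g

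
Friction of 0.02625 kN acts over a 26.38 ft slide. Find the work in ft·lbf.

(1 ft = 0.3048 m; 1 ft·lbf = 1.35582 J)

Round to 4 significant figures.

155.7 ft·lbf

0.02625 kN × 1000 = 26.25 N
26.38 ft × 0.3048 = 8.04062 m
W = F × d = 26.25 N × 8.04062 m = 211.066 J
211.066 J ÷ (1.35582 J/ft·lbf) = 155.674 ft·lbf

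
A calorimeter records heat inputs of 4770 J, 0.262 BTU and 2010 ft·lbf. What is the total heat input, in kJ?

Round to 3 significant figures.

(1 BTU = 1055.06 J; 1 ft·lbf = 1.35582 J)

7.77 kJ

4770 J (already J)
0.262 BTU × 1055.06 = 276.426 J
2010 ft·lbf × 1.35582 = 2725.2 J
Total: 4770 + 276.426 + 2725.2 = 7771.63 J
In kJ: 7771.63 / 1000 = 7.77163 kJ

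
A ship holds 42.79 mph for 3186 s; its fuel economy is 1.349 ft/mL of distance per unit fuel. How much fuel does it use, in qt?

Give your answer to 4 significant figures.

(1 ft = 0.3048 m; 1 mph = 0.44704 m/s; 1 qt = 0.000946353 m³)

156.6 qt

42.79 mph → 19.1288 m/s
d = v × t = 19.1288 × 3186 = 60944.4 m
1.349 ft/mL → 411175 m/m³
V = d / (distance per unit fuel) = 60944.4 / 411175 = 0.14822 m³
In qt: 0.14822 / 0.000946353 = 156.622 qt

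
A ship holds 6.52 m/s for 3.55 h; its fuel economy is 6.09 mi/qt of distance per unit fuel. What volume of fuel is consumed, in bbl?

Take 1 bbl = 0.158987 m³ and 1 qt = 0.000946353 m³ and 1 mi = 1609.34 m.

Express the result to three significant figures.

3.55 h → 12780 s
d = v × t = 6.52 × 12780 = 83325.6 m
6.09 mi/qt → 1.03565×10⁷ m/m³
V = d / (distance per unit fuel) = 83325.6 / 1.03565×10⁷ = 0.00804573 m³
In bbl: 0.00804573 / 0.158987 = 0.0506062 bbl

0.0506 bbl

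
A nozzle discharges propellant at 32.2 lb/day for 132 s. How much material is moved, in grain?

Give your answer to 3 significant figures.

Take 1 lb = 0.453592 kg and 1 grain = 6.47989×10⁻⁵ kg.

344 grain

32.2 lb/day → 1.69047×10⁻⁴ kg/s
m = ṁ × t = 1.69047×10⁻⁴ × 132 = 0.0223142 kg
In grain: 0.0223142 / 6.47989×10⁻⁵ = 344.361 grain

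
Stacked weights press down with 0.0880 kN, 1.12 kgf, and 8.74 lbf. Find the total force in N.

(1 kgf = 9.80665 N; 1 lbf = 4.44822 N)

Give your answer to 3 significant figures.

138 N

0.0880 kN × 1000 = 88 N
1.12 kgf × 9.80665 = 10.9834 N
8.74 lbf × 4.44822 = 38.8774 N
Total: 88 + 10.9834 + 38.8774 = 137.861 N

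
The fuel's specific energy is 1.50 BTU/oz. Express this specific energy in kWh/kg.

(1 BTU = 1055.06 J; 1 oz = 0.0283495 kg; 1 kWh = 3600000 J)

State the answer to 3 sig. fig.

0.0155 kWh/kg

1.50 BTU/oz × 1055.06 J/BTU ÷ 0.0283495 kg/oz = 55824.3 J/kg
55824.3 J/kg ÷ 3600000 J/kWh = 0.0155068 kWh/kg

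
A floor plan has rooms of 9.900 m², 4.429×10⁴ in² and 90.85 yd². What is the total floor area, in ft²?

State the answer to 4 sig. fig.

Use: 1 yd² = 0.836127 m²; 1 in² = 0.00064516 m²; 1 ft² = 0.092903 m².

9.900 m² (already m²)
4.429×10⁴ in² × 0.00064516 = 28.5741 m²
90.85 yd² × 0.836127 = 75.9621 m²
Sum: 9.9 + 28.5741 + 75.9621 = 114.436 m²
In ft²: 114.436 / 0.092903 = 1231.78 ft²

1232 ft²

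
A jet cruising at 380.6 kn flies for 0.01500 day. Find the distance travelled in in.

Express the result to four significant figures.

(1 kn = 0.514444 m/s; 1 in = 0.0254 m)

380.6 kn × 0.514444 = 195.797 m/s
0.01500 day × 86400 = 1296 s
d = v × t = 195.797 m/s × 1296 s = 253753 m
253753 m ÷ (0.0254 m/in) = 9.99028×10⁶ in

9.990×10⁶ in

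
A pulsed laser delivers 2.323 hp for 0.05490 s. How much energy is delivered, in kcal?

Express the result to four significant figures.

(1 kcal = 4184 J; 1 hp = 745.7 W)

0.02273 kcal

2.323 hp × 745.7 → 1732.26 W
E = P × t = 1732.26 W × 0.0549 s = 95.1011 J
95.1011 J ÷ (4184 J/kcal) = 0.0227297 kcal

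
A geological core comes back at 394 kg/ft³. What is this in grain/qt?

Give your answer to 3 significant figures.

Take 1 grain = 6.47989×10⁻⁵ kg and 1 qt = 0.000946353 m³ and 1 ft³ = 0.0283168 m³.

394 kg/ft³ ÷ 0.0283168 m³/ft³ = 13914 kg/m³
13914 kg/m³ ÷ 6.47989×10⁻⁵ kg/grain × 0.000946353 m³/qt = 203206 grain/qt

2.03×10⁵ grain/qt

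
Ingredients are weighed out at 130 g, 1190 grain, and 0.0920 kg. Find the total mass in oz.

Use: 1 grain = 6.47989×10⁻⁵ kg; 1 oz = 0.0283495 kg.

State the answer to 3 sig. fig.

10.6 oz

130 g × 0.001 → 0.13 kg
1190 grain × 6.47989×10⁻⁵ → 0.0771107 kg
0.0920 kg (already kg)
Sum: 0.13 + 0.0771107 + 0.092 = 0.299111 kg
In oz: 0.299111 / 0.0283495 = 10.5508 oz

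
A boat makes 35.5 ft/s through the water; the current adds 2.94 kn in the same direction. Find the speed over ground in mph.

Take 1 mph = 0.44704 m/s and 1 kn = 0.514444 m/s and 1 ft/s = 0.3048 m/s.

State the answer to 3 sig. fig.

35.5 ft/s × 0.3048 → 10.8204 m/s
2.94 kn × 0.514444 → 1.51247 m/s
Sum: 10.8204 + 1.51247 = 12.3329 m/s
In mph: 12.3329 / 0.44704 = 27.5879 mph

27.6 mph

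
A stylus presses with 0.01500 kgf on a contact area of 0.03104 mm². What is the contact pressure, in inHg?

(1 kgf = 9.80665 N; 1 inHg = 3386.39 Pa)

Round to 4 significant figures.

1399 inHg

0.01500 kgf × 9.80665 = 0.1471 N
0.03104 mm² × 10⁻⁶ = 3.104×10⁻⁸ m²
P = F / A = 0.1471 N / 3.104×10⁻⁸ m² = 4.73905×10⁶ Pa
4.73905×10⁶ Pa ÷ (3386.39 Pa/inHg) = 1399.44 inHg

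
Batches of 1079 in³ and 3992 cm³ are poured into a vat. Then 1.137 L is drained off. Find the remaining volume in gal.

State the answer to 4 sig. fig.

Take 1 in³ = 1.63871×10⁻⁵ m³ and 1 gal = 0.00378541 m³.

1079 in³ × 1.63871×10⁻⁵ = 0.0176817 m³
3992 cm³ × 10⁻⁶ = 0.003992 m³
1.137 L × 0.001 = 0.001137 m³
Net: 0.0176817 + 0.003992 − 0.001137 = 0.0205367 m³
In gal: 0.0205367 / 0.00378541 = 5.42522 gal

5.425 gal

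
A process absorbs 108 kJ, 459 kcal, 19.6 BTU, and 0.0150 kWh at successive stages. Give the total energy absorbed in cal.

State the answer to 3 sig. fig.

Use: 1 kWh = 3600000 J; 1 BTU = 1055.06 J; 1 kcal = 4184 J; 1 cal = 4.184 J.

5.03×10⁵ cal

108 kJ × 1000 → 108000 J
459 kcal × 4184 → 1.92046×10⁶ J
19.6 BTU × 1055.06 → 20679.2 J
0.0150 kWh × 3600000 → 54000 J
Sum: 108000 + 1.92046×10⁶ + 20679.2 + 54000 = 2.10314×10⁶ J
In cal: 2.10314×10⁶ / 4.184 = 502663 cal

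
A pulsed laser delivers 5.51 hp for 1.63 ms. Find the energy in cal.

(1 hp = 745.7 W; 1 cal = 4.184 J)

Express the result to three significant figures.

5.51 hp × 745.7 → 4108.81 W
1.63 ms × 0.001 → 0.00163 s
E = P × t = 4108.81 W × 0.00163 s = 6.69736 J
6.69736 J ÷ (4.184 J/cal) = 1.60071 cal

1.60 cal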